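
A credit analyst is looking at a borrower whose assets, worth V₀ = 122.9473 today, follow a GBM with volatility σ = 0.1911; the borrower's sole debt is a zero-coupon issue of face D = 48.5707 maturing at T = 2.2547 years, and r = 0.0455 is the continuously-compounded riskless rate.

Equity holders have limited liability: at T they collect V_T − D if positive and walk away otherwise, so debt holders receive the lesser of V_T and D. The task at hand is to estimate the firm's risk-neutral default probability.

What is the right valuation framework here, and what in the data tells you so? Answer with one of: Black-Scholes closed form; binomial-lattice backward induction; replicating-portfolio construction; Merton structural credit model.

Key observation: assets follow a GBM and default happens iff V_T < 48.5707; valuing claims on that split (equity as a call, risky debt as the residual) is the structural model's definition.

framework: Merton structural credit model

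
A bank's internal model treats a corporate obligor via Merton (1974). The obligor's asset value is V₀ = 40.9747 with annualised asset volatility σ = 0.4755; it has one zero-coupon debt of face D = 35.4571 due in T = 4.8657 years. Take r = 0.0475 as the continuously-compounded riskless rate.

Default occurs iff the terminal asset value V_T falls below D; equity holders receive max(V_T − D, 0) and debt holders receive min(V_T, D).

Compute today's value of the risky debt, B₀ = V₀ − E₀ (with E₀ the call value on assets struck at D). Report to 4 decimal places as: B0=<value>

Apply the equity-as-call identities (strike 35.4571, horizon 4.8657 years):
d₁ = [ln(V₀/D) + (r + σ²/2)T] / (σ√T)
   = [ln(40.9747/35.4571) + (0.0475 + 0.5·0.4755²)·4.8657] / (0.4755·√4.8657)
   = [0.144631 + 0.781189] / 1.048874 = 0.882680
d₂ = d₁ − σ√T = 0.882680 − 1.048874 = -0.166193
N(d₁) = 0.811295,  N(d₂) = 0.434002,  e^(−rT) = 0.793644
E₀ = V₀·N(d₁) − D·e^(−rT)·N(d₂)
   = 40.9747·0.811295 − 35.4571·0.793644·0.434002 = 21.029631
B₀ = V₀ − E₀ = 40.9747 − 21.029631 = 19.945069

B0=19.9451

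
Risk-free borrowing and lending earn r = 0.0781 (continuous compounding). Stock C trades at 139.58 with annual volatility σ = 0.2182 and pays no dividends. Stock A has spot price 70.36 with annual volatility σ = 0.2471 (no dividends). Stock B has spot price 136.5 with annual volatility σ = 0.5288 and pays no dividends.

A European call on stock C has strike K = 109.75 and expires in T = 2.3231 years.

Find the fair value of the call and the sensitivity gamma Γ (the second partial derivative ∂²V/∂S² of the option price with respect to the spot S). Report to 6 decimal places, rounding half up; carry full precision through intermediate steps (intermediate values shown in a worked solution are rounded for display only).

σ√T = 0.2182·√2.3231 = 0.332574
d₁ = (ln(S/K) + (r+σ²/2)T) / (σ√T) = (ln(139.58/109.75) + (0.0781+0.2182²/2)·2.3231) / 0.332574 = (0.240433 + 0.236737) / 0.332574 = 1.434777
d₂ = d₁ − σ√T = 1.434777 − 0.332574 = 1.102202
e^{−rT} = 0.834073
N(d₁) = 0.924325,  N(d₂) = 0.864813
Call price V = S·N(d₁) − K·e^{−rT}·N(d₂) = 129.017228 − 79.164589 = 49.852639
φ(d₁) = (1/√(2π))·e^{−d₁²/2} = 0.142526
Γ = φ(d₁) / (S·σ·√T) = 0.003070

price = 49.852639
Γ = 0.003070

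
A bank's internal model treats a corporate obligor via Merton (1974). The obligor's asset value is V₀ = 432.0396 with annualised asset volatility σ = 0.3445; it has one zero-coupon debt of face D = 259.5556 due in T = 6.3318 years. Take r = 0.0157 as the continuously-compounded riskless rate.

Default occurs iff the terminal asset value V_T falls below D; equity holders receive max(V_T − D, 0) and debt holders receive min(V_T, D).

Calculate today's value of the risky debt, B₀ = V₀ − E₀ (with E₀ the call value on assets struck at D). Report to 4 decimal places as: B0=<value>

Equity is a call on the firm's assets struck at D = 259.5556:
d₁ = [ln(V₀/D) + (r + σ²/2)T] / (σ√T)
   = [ln(432.0396/259.5556) + (0.0157 + 0.5·0.3445²)·6.3318] / (0.3445·√6.3318)
   = [0.509546 + 0.475139] / 0.866868 = 1.135912
d₂ = d₁ − σ√T = 1.135912 − 0.866868 = 0.269044
N(d₁) = 0.872003,  N(d₂) = 0.606052,  e^(−rT) = 0.905372
E₀ = V₀·N(d₁) − D·e^(−rT)·N(d₂)
   = 432.0396·0.872003 − 259.5556·0.905372·0.606052 = 234.321085
B₀ = V₀ − E₀ = 432.0396 − 234.321085 = 197.718515

B0=197.7185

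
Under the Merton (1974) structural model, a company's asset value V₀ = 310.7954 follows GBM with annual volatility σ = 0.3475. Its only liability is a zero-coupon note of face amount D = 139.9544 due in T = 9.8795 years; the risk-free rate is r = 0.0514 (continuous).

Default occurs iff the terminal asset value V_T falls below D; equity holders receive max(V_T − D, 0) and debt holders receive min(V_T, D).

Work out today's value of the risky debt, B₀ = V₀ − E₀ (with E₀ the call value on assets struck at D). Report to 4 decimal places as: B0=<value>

Equity is a call on the firm's assets struck at D = 139.9544:
d₁ = [ln(V₀/D) + (r + σ²/2)T] / (σ√T)
   = [ln(310.7954/139.9544) + (0.0514 + 0.5·0.3475²)·9.8795] / (0.3475·√9.8795)
   = [0.797818 + 1.104312] / 1.092251 = 1.741478
d₂ = d₁ − σ√T = 1.741478 − 1.092251 = 0.649227
N(d₁) = 0.959200,  N(d₂) = 0.741904,  e^(−rT) = 0.601814
E₀ = V₀·N(d₁) − D·e^(−rT)·N(d₂)
   = 310.7954·0.959200 − 139.9544·0.601814·0.741904 = 235.626925
B₀ = V₀ − E₀ = 310.7954 − 235.626925 = 75.168475

B0=75.1685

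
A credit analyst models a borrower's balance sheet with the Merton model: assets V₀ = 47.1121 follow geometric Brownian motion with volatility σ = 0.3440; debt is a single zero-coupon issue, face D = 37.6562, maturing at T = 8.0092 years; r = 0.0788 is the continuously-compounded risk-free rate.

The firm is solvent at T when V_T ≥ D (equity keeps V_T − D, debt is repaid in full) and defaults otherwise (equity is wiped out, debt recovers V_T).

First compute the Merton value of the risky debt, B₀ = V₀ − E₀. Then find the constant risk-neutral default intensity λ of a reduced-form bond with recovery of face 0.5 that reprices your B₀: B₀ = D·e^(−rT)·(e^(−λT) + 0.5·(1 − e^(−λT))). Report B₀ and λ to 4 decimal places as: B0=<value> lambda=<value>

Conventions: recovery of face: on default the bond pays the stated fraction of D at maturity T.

B0=17.1245 lambda=0.0428

Work the structural quantities from V₀ = 47.1121 against face 37.6562:
d₁ = [ln(V₀/D) + (r + σ²/2)T] / (σ√T)
   = [ln(47.1121/37.6562) + (0.0788 + 0.5·0.3440²)·8.0092] / (0.3440·√8.0092)
   = [0.224032 + 1.105013] / 0.973538 = 1.365170
d₂ = d₁ − σ√T = 1.365170 − 0.973538 = 0.391632
N(d₁) = 0.913900,  N(d₂) = 0.652335,  e^(−rT) = 0.531993
E₀ = V₀·N(d₁) − D·e^(−rT)·N(d₂)
   = 47.1121·0.913900 − 37.6562·0.531993·0.652335 = 29.987641
B₀ = V₀ − E₀ = 47.1121 − 29.987641 = 17.124459
e^(−λT) = (B₀·e^(rT)/D − 0.5)/(1 − 0.5) = (17.1245·1.879724/37.6562 − 0.5)/0.5 = 0.70964323
λ = −ln(0.70964323)/8.0092 = 0.042825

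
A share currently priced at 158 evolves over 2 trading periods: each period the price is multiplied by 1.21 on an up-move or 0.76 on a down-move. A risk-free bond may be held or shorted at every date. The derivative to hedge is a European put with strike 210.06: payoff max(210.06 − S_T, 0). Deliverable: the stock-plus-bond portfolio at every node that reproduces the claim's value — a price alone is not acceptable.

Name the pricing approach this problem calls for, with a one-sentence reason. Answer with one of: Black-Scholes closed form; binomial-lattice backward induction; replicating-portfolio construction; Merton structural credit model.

framework: replicating-portfolio construction

Key observation: what is demanded is not a single number but the (Δ, B) position at each node of the 1.21/0.76 tree starting at 158; constructing those positions is the replicating-portfolio method.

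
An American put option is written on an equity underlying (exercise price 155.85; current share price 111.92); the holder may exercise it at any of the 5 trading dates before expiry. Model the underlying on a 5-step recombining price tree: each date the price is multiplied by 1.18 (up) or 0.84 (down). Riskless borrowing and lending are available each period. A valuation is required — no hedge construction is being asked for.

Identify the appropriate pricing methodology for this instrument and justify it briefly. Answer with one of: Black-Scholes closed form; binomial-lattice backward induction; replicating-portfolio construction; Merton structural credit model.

Key observation: the defining feature is the embedded early-exercise option across 5 discrete dates on the spot-111.92 tree; pricing the strike-155.85 put means working backward with an exercise test at every node.

framework: binomial-lattice backward induction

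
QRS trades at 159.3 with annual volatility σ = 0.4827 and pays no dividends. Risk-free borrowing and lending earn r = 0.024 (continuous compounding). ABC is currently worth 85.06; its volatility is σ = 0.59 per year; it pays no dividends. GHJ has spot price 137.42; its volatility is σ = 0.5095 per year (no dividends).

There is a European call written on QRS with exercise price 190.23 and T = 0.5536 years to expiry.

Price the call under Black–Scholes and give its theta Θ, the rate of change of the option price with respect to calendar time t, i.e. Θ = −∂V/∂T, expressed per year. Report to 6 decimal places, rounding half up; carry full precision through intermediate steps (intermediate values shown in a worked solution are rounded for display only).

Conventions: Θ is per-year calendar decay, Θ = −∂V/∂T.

σ√T = 0.4827·√0.5536 = 0.359150
d₁ = (ln(S/K) + (r+σ²/2)T) / (σ√T) = (ln(159.3/190.23) + (0.024+0.4827²/2)·0.5536) / 0.359150 = (-0.177445 + 0.077781) / 0.359150 = -0.277500
d₂ = d₁ − σ√T = -0.277500 − 0.359150 = -0.636650
e^{−rT} = 0.986801
N(d₁) = 0.390698,  N(d₂) = 0.262177
Call price V = S·N(d₁) − K·e^{−rT}·N(d₂) = 62.238200 − 49.215580 = 13.022621
φ(d₁) = (1/√(2π))·e^{−d₁²/2} = 0.383874
Θ = −S·φ(d₁)·σ/(2√T) − r·K·e^{−rT}·N(d₂) = −19.835968 − 1.181174 = -21.017142

price = 13.022621
Θ = -21.017142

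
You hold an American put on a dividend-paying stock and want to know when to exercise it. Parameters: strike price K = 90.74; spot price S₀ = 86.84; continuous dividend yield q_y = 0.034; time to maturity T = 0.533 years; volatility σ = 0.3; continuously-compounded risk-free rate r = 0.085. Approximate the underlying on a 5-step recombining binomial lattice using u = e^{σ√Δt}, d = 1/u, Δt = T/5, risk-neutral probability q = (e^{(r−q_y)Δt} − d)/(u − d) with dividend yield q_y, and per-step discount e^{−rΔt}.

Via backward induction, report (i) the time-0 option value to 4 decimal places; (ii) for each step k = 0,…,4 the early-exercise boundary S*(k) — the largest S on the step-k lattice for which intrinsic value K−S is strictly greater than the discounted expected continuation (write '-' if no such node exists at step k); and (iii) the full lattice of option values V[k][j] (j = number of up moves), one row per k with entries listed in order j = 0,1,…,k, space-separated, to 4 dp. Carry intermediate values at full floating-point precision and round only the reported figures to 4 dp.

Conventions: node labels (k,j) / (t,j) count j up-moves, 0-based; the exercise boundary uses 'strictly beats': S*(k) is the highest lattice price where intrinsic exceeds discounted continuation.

Δt=0.10660, u=1.10291, d=0.90670, q=0.50332, disc=e^(-rΔt)=0.99098
k=5 terminal: V=max(K-S,0) → 37.5259 26.0103 12.0026 0.0000 0.0000 0.0000
k=4: j=0 S=58.6901 intr=32.0499 cont=31.4437 V=32.0499[EX]; j=1 S=71.3908 intr=19.3492 cont=18.7890 V=19.3492[EX]; j=2 S=86.8400 intr=3.9000 cont=5.9077 V=5.9077[hold]; j=3 S=105.6324 intr=0.0000 cont=0.0000 V=0.0000[hold]; j=4 S=128.4916 intr=0.0000 cont=0.0000 V=0.0000[hold]  S*(4)=71.3908
k=3: j=0 S=64.7297 intr=26.0103 cont=25.4260 V=26.0103[EX]; j=1 S=78.7374 intr=12.0026 cont=12.4704 V=12.4704[hold]; j=2 S=95.7764 intr=0.0000 cont=2.9078 V=2.9078[hold]; j=3 S=116.5027 intr=0.0000 cont=0.0000 V=0.0000[hold]  S*(3)=64.7297
k=2: j=0 S=71.3908 intr=19.3492 cont=19.0223 V=19.3492[EX]; j=1 S=86.8400 intr=3.9000 cont=7.5883 V=7.5883[hold]; j=2 S=105.6324 intr=0.0000 cont=1.4312 V=1.4312[hold]  S*(2)=71.3908
k=1: j=0 S=78.7374 intr=12.0026 cont=13.3086 V=13.3086[hold]; j=1 S=95.7764 intr=0.0000 cont=4.4489 V=4.4489[hold]  S*(1)=-
k=0: j=0 S=86.8400 intr=3.9000 cont=8.7695 V=8.7695[hold]  S*(0)=-

price = 8.7695
boundary = - - 71.3908 64.7297 71.3908
tree:
8.7695
13.3086 4.4489
19.3492 7.5883 1.4312
26.0103 12.4704 2.9078 0.0000
32.0499 19.3492 5.9077 0.0000 0.0000
37.5259 26.0103 12.0026 0.0000 0.0000 0.0000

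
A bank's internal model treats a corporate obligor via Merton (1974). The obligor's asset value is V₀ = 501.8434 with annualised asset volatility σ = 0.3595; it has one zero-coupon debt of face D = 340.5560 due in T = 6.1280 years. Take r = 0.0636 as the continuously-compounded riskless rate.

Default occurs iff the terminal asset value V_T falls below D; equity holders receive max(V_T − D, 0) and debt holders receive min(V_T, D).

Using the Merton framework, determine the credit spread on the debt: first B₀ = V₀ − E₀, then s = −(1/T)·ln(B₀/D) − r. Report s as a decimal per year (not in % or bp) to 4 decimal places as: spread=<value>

Equity is a call on the firm's assets struck at D = 340.5560:
d₁ = [ln(V₀/D) + (r + σ²/2)T] / (σ√T)
   = [ln(501.8434/340.5560) + (0.0636 + 0.5·0.3595²)·6.1280] / (0.3595·√6.1280)
   = [0.387709 + 0.785733] / 0.889935 = 1.318570
d₂ = d₁ − σ√T = 1.318570 − 0.889935 = 0.428635
N(d₁) = 0.906344,  N(d₂) = 0.665906,  e^(−rT) = 0.677232
E₀ = V₀·N(d₁) − D·e^(−rT)·N(d₂)
   = 501.8434·0.906344 − 340.5560·0.677232·0.665906 = 301.261025
B₀ = V₀ − E₀ = 501.8434 − 301.261025 = 200.582375
spread = −(1/T)·ln(B₀/D) − r = −(1/6.1280)·ln(200.582375/340.5560) − 0.0636 = 0.02278293

spread=0.0228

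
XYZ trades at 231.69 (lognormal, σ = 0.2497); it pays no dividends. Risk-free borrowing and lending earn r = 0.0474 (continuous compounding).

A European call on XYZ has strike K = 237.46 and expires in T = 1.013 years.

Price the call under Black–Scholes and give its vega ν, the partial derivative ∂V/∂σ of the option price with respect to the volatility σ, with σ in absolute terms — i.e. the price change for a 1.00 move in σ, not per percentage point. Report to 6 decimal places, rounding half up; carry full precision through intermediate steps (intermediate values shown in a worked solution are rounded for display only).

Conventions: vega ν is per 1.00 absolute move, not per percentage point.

price = 25.680503
ν = 90.828677

σ√T = 0.2497·√1.013 = 0.251318
d₁ = (ln(S/K) + (r+σ²/2)T) / (σ√T) = (ln(231.69/237.46) + (0.0474+0.2497²/2)·1.013) / 0.251318 = (-0.024599 + 0.079597) / 0.251318 = 0.218837
d₂ = d₁ − σ√T = 0.218837 − 0.251318 = -0.032481
e^{−rT} = 0.953118
N(d₁) = 0.586611,  N(d₂) = 0.487044
Call price V = S·N(d₁) − K·e^{−rT}·N(d₂) = 135.912004 − 110.231501 = 25.680503
φ(d₁) = (1/√(2π))·e^{−d₁²/2} = 0.389503
ν = S·φ(d₁)·√T = 90.828677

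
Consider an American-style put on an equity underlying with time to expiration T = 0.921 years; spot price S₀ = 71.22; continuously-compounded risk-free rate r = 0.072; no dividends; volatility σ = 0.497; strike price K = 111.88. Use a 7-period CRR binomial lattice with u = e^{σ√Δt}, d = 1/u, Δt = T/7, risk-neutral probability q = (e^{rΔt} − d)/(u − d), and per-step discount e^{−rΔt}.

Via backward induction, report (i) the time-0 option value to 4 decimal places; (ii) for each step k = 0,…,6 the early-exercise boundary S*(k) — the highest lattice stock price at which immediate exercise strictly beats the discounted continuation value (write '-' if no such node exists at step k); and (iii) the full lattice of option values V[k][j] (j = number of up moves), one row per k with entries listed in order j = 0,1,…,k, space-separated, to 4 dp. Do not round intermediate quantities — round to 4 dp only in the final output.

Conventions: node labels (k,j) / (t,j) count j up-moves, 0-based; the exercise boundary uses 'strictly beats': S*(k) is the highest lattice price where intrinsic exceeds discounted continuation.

Δt=0.13157  u=1.19755  d=0.83504  q=0.48131  discount=0.99057
step 7 (expiry): payoffs max(K−S,0) = 91.7171 82.9640 70.4110 52.4085 26.5907 0.0000 0.0000 0.0000
step 6: (k=6,j=0): S=24.1460, K−S=87.7340, hold=86.6791 ⇒ V=87.7340 exercise | (k=6,j=1): S=34.6283, K−S=77.2517, hold=76.1969 ⇒ V=77.2517 exercise | (k=6,j=2): S=49.6611, K−S=62.2189, hold=61.1640 ⇒ V=62.2189 exercise | (k=6,j=3): S=71.2200, K−S=40.6600, hold=39.6051 ⇒ V=40.6600 exercise | (k=6,j=4): S=102.1380, K−S=9.7420, hold=13.6623 ⇒ V=13.6623 continue | (k=6,j=5): S=146.4782, K−S=0.0000, hold=0.0000 ⇒ V=0.0000 continue | (k=6,j=6): S=210.0673, K−S=0.0000, hold=0.0000 ⇒ V=0.0000 continue  boundary S*=71.2200
step 5: (k=5,j=0): S=28.9160, K−S=82.9640, hold=81.9091 ⇒ V=82.9640 exercise | (k=5,j=1): S=41.4690, K−S=70.4110, hold=69.3561 ⇒ V=70.4110 exercise | (k=5,j=2): S=59.4715, K−S=52.4085, hold=51.3536 ⇒ V=52.4085 exercise | (k=5,j=3): S=85.2893, K−S=26.5907, hold=27.4049 ⇒ V=27.4049 continue | (k=5,j=4): S=122.3151, K−S=0.0000, hold=7.0197 ⇒ V=7.0197 continue | (k=5,j=5): S=175.4146, K−S=0.0000, hold=0.0000 ⇒ V=0.0000 continue  boundary S*=59.4715
step 4: (k=4,j=0): S=34.6283, K−S=77.2517, hold=76.1969 ⇒ V=77.2517 exercise | (k=4,j=1): S=49.6611, K−S=62.2189, hold=61.1640 ⇒ V=62.2189 exercise | (k=4,j=2): S=71.2200, K−S=40.6600, hold=39.9934 ⇒ V=40.6600 exercise | (k=4,j=3): S=102.1380, K−S=9.7420, hold=17.4274 ⇒ V=17.4274 continue | (k=4,j=4): S=146.4782, K−S=0.0000, hold=3.6067 ⇒ V=3.6067 continue  boundary S*=71.2200
step 3: (k=3,j=0): S=41.4690, K−S=70.4110, hold=69.3561 ⇒ V=70.4110 exercise | (k=3,j=1): S=59.4715, K−S=52.4085, hold=51.3536 ⇒ V=52.4085 exercise | (k=3,j=2): S=85.2893, K−S=26.5907, hold=29.2000 ⇒ V=29.2000 continue | (k=3,j=3): S=122.3151, K−S=0.0000, hold=10.6738 ⇒ V=10.6738 continue  boundary S*=59.4715
step 2: (k=2,j=0): S=49.6611, K−S=62.2189, hold=61.1640 ⇒ V=62.2189 exercise | (k=2,j=1): S=71.2200, K−S=40.6600, hold=40.8492 ⇒ V=40.8492 continue | (k=2,j=2): S=102.1380, K−S=9.7420, hold=20.0919 ⇒ V=20.0919 continue  boundary S*=49.6611
step 1: (k=1,j=0): S=59.4715, K−S=52.4085, hold=51.4438 ⇒ V=52.4085 exercise | (k=1,j=1): S=85.2893, K−S=26.5907, hold=30.5676 ⇒ V=30.5676 continue  boundary S*=59.4715
step 0: (k=0,j=0): S=71.2200, K−S=40.6600, hold=41.5012 ⇒ V=41.5012 continue  boundary S*=-

price = 41.5012
boundary = - 59.4715 49.6611 59.4715 71.2200 59.4715 71.2200
tree:
41.5012
52.4085 30.5676
62.2189 40.8492 20.0919
70.4110 52.4085 29.2000 10.6738
77.2517 62.2189 40.6600 17.4274 3.6067
82.9640 70.4110 52.4085 27.4049 7.0197 0.0000
87.7340 77.2517 62.2189 40.6600 13.6623 0.0000 0.0000
91.7171 82.9640 70.4110 52.4085 26.5907 0.0000 0.0000 0.0000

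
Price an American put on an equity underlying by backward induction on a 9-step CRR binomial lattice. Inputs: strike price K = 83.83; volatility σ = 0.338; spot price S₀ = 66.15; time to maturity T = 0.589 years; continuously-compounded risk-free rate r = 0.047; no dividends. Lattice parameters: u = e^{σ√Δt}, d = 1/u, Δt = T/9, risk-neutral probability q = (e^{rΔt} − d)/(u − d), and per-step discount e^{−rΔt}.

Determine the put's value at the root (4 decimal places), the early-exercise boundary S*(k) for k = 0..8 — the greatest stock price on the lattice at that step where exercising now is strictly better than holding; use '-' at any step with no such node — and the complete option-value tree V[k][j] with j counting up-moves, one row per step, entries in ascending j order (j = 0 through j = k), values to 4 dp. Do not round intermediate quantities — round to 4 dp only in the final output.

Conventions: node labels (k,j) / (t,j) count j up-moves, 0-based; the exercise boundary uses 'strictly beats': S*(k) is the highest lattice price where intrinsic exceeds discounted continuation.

Δt=0.06544, u=1.09032, d=0.91717, q=0.49619, disc=e^(-rΔt)=0.99693
k=9 terminal: V=max(K-S,0) → 53.4520 47.7170 40.8993 32.7945 23.1595 11.7056 0.0000 0.0000 0.0000 0.0000
k=8: j=0 S=33.1216 intr=50.7084 cont=50.4510 V=50.7084[EX]; j=1 S=39.3745 intr=44.4555 cont=44.1980 V=44.4555[EX]; j=2 S=46.8080 intr=37.0220 cont=36.7645 V=37.0220[EX]; j=3 S=55.6449 intr=28.1851 cont=27.9277 V=28.1851[EX]; j=4 S=66.1500 intr=17.6800 cont=17.4225 V=17.6800[EX]; j=5 S=78.6384 intr=5.1916 cont=5.8793 V=5.8793[hold]; j=6 S=93.4844 intr=0.0000 cont=0.0000 V=0.0000[hold]; j=7 S=111.1333 intr=0.0000 cont=0.0000 V=0.0000[hold]; j=8 S=132.1140 intr=0.0000 cont=0.0000 V=0.0000[hold]  S*(8)=66.1500
k=7: j=0 S=36.1130 intr=47.7170 cont=47.4596 V=47.7170[EX]; j=1 S=42.9307 intr=40.8993 cont=40.6418 V=40.8993[EX]; j=2 S=51.0355 intr=32.7945 cont=32.5370 V=32.7945[EX]; j=3 S=60.6705 intr=23.1595 cont=22.9021 V=23.1595[EX]; j=4 S=72.1244 intr=11.7056 cont=11.7883 V=11.7883[hold]; j=5 S=85.7407 intr=0.0000 cont=2.9530 V=2.9530[hold]; j=6 S=101.9276 intr=0.0000 cont=0.0000 V=0.0000[hold]; j=7 S=121.1704 intr=0.0000 cont=0.0000 V=0.0000[hold]  S*(7)=60.6705
k=6: j=0 S=39.3745 intr=44.4555 cont=44.1980 V=44.4555[EX]; j=1 S=46.8080 intr=37.0220 cont=36.7645 V=37.0220[EX]; j=2 S=55.6449 intr=28.1851 cont=27.9277 V=28.1851[EX]; j=3 S=66.1500 intr=17.6800 cont=17.4635 V=17.6800[EX]; j=4 S=78.6384 intr=5.1916 cont=7.3816 V=7.3816[hold]; j=5 S=93.4844 intr=0.0000 cont=1.4832 V=1.4832[hold]; j=6 S=111.1333 intr=0.0000 cont=0.0000 V=0.0000[hold]  S*(6)=66.1500
k=5: j=0 S=42.9307 intr=40.8993 cont=40.6418 V=40.8993[EX]; j=1 S=51.0355 intr=32.7945 cont=32.5370 V=32.7945[EX]; j=2 S=60.6705 intr=23.1595 cont=22.9021 V=23.1595[EX]; j=3 S=72.1244 intr=11.7056 cont=12.5314 V=12.5314[hold]; j=4 S=85.7407 intr=0.0000 cont=4.4412 V=4.4412[hold]; j=5 S=101.9276 intr=0.0000 cont=0.7449 V=0.7449[hold]  S*(5)=60.6705
k=4: j=0 S=46.8080 intr=37.0220 cont=36.7645 V=37.0220[EX]; j=1 S=55.6449 intr=28.1851 cont=27.9277 V=28.1851[EX]; j=2 S=66.1500 intr=17.6800 cont=17.8311 V=17.8311[hold]; j=3 S=78.6384 intr=5.1916 cont=8.4910 V=8.4910[hold]; j=4 S=93.4844 intr=0.0000 cont=2.5991 V=2.5991[hold]  S*(4)=55.6449
k=3: j=0 S=51.0355 intr=32.7945 cont=32.5370 V=32.7945[EX]; j=1 S=60.6705 intr=23.1595 cont=22.9768 V=23.1595[EX]; j=2 S=72.1244 intr=11.7056 cont=13.1561 V=13.1561[hold]; j=3 S=85.7407 intr=0.0000 cont=5.5504 V=5.5504[hold]  S*(3)=60.6705
k=2: j=0 S=55.6449 intr=28.1851 cont=27.9277 V=28.1851[EX]; j=1 S=66.1500 intr=17.6800 cont=18.1401 V=18.1401[hold]; j=2 S=78.6384 intr=5.1916 cont=9.3534 V=9.3534[hold]  S*(2)=55.6449
k=1: j=0 S=60.6705 intr=23.1595 cont=23.1296 V=23.1595[EX]; j=1 S=72.1244 intr=11.7056 cont=13.7379 V=13.7379[hold]  S*(1)=60.6705
k=0: j=0 S=66.1500 intr=17.6800 cont=18.4279 V=18.4279[hold]  S*(0)=-

price = 18.4279
boundary = - 60.6705 55.6449 60.6705 55.6449 60.6705 66.1500 60.6705 66.1500
tree:
18.4279
23.1595 13.7379
28.1851 18.1401 9.3534
32.7945 23.1595 13.1561 5.5504
37.0220 28.1851 17.8311 8.4910 2.5991
40.8993 32.7945 23.1595 12.5314 4.4412 0.7449
44.4555 37.0220 28.1851 17.6800 7.3816 1.4832 0.0000
47.7170 40.8993 32.7945 23.1595 11.7883 2.9530 0.0000 0.0000
50.7084 44.4555 37.0220 28.1851 17.6800 5.8793 0.0000 0.0000 0.0000
53.4520 47.7170 40.8993 32.7945 23.1595 11.7056 0.0000 0.0000 0.0000 0.0000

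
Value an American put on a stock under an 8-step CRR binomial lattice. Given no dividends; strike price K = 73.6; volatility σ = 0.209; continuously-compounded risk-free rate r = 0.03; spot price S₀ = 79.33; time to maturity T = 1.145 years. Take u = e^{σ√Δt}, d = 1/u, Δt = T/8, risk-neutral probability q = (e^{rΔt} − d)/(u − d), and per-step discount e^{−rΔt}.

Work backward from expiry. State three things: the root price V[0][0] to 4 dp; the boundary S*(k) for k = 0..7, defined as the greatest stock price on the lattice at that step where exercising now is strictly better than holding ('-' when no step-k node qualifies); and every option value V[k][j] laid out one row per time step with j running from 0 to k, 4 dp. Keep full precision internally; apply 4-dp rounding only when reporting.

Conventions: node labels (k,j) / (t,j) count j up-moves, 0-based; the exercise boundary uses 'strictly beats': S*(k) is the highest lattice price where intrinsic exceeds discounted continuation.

Δt=0.14313  u=1.08228  d=0.92398  q=0.50743  discount=0.99572
step 8 (expiry): payoffs max(K−S,0) = 31.4570 24.2368 15.7796 5.8734 0.0000 0.0000 0.0000 0.0000 0.0000
step 7: (k=7,j=0): S=45.6104, K−S=27.9896, hold=27.6742 ⇒ V=27.9896 exercise | (k=7,j=1): S=53.4247, K−S=20.1753, hold=19.8599 ⇒ V=20.1753 exercise | (k=7,j=2): S=62.5778, K−S=11.0222, hold=10.7069 ⇒ V=11.0222 exercise | (k=7,j=3): S=73.2991, K−S=0.3009, hold=2.8807 ⇒ V=2.8807 continue | (k=7,j=4): S=85.8572, K−S=0.0000, hold=0.0000 ⇒ V=0.0000 continue | (k=7,j=5): S=100.5668, K−S=0.0000, hold=0.0000 ⇒ V=0.0000 continue | (k=7,j=6): S=117.7966, K−S=0.0000, hold=0.0000 ⇒ V=0.0000 continue | (k=7,j=7): S=137.9783, K−S=0.0000, hold=0.0000 ⇒ V=0.0000 continue  boundary S*=62.5778
step 6: (k=6,j=0): S=49.3632, K−S=24.2368, hold=23.9215 ⇒ V=24.2368 exercise | (k=6,j=1): S=57.8204, K−S=15.7796, hold=15.4642 ⇒ V=15.7796 exercise | (k=6,j=2): S=67.7266, K−S=5.8734, hold=6.8615 ⇒ V=6.8615 continue | (k=6,j=3): S=79.3300, K−S=0.0000, hold=1.4129 ⇒ V=1.4129 continue | (k=6,j=4): S=92.9214, K−S=0.0000, hold=0.0000 ⇒ V=0.0000 continue | (k=6,j=5): S=108.8413, K−S=0.0000, hold=0.0000 ⇒ V=0.0000 continue | (k=6,j=6): S=127.4887, K−S=0.0000, hold=0.0000 ⇒ V=0.0000 continue  boundary S*=57.8204
step 5: (k=5,j=0): S=53.4247, K−S=20.1753, hold=19.8599 ⇒ V=20.1753 exercise | (k=5,j=1): S=62.5778, K−S=11.0222, hold=11.2061 ⇒ V=11.2061 continue | (k=5,j=2): S=73.2991, K−S=0.3009, hold=4.0792 ⇒ V=4.0792 continue | (k=5,j=3): S=85.8572, K−S=0.0000, hold=0.6930 ⇒ V=0.6930 continue | (k=5,j=4): S=100.5668, K−S=0.0000, hold=0.0000 ⇒ V=0.0000 continue | (k=5,j=5): S=117.7966, K−S=0.0000, hold=0.0000 ⇒ V=0.0000 continue  boundary S*=53.4247
step 4: (k=4,j=0): S=57.8204, K−S=15.7796, hold=15.5571 ⇒ V=15.7796 exercise | (k=4,j=1): S=67.7266, K−S=5.8734, hold=7.5572 ⇒ V=7.5572 continue | (k=4,j=2): S=79.3300, K−S=0.0000, hold=2.3508 ⇒ V=2.3508 continue | (k=4,j=3): S=92.9214, K−S=0.0000, hold=0.3399 ⇒ V=0.3399 continue | (k=4,j=4): S=108.8413, K−S=0.0000, hold=0.0000 ⇒ V=0.0000 continue  boundary S*=57.8204
step 3: (k=3,j=0): S=62.5778, K−S=11.0222, hold=11.5576 ⇒ V=11.5576 continue | (k=3,j=1): S=73.2991, K−S=0.3009, hold=4.8943 ⇒ V=4.8943 continue | (k=3,j=2): S=85.8572, K−S=0.0000, hold=1.3247 ⇒ V=1.3247 continue | (k=3,j=3): S=100.5668, K−S=0.0000, hold=0.1667 ⇒ V=0.1667 continue  boundary S*=-
step 2: (k=2,j=0): S=67.7266, K−S=5.8734, hold=8.1414 ⇒ V=8.1414 continue | (k=2,j=1): S=79.3300, K−S=0.0000, hold=3.0698 ⇒ V=3.0698 continue | (k=2,j=2): S=92.9214, K−S=0.0000, hold=0.7339 ⇒ V=0.7339 continue  boundary S*=-
step 1: (k=1,j=0): S=73.2991, K−S=0.3009, hold=5.5441 ⇒ V=5.5441 continue | (k=1,j=1): S=85.8572, K−S=0.0000, hold=1.8764 ⇒ V=1.8764 continue  boundary S*=-
step 0: (k=0,j=0): S=79.3300, K−S=0.0000, hold=3.6673 ⇒ V=3.6673 continue  boundary S*=-

price = 3.6673
boundary = - - - - 57.8204 53.4247 57.8204 62.5778
tree:
3.6673
5.5441 1.8764
8.1414 3.0698 0.7339
11.5576 4.8943 1.3247 0.1667
15.7796 7.5572 2.3508 0.3399 0.0000
20.1753 11.2061 4.0792 0.6930 0.0000 0.0000
24.2368 15.7796 6.8615 1.4129 0.0000 0.0000 0.0000
27.9896 20.1753 11.0222 2.8807 0.0000 0.0000 0.0000 0.0000
31.4570 24.2368 15.7796 5.8734 0.0000 0.0000 0.0000 0.0000 0.0000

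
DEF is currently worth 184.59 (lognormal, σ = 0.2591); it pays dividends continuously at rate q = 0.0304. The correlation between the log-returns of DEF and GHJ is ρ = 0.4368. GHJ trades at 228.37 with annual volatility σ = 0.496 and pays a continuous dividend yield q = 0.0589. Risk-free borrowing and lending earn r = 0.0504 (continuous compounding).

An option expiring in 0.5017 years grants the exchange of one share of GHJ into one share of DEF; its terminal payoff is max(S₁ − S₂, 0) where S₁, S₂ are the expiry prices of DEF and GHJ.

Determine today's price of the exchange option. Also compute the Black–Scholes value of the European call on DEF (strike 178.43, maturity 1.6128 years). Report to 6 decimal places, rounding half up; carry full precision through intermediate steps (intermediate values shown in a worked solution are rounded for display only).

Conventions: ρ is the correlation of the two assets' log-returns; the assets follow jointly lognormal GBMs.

exchange price = 10.243218
price(DEF call K=178.43) = 28.305714

σ_eff = √(σ₁² + σ₂² − 2ρσ₁σ₂) = √(0.2591² + 0.496² − 2·0.4368·0.2591·0.496) = 0.448196
d₁ = (ln(S₁/S₂) + (q₂ − q₁ + σ_eff²/2)T) / (σ_eff√T) = (ln(184.59/228.37) + (0.0589 − 0.0304 + 0.100440)·0.5017) / 0.317460 = -0.466644
d₂ = d₁ − σ_eff√T = -0.466644 − 0.317460 = -0.784104
N(d₁) = 0.320377,  N(d₂) = 0.216489
V = S₁·e^{−q₁T}·N(d₁) − S₂·e^{−q₂T}·N(d₂) = 58.243347 − 48.000128 = 10.243218
[vanilla: DEF call K=178.43]
σ√T = 0.2591·√1.6128 = 0.329047
d₁ = (ln(S/K) + (r−q+σ²/2)T) / (σ√T) = (ln(184.59/178.43) + (0.0504−0.0304+0.2591²/2)·1.6128) / 0.329047 = (0.033941 + 0.086392) / 0.329047 = 0.365701
d₂ = d₁ − σ√T = 0.365701 − 0.329047 = 0.036654
e^{−rT} = 0.921931
e^{−qT} = 0.952153
N(d₁) = 0.642706,  N(d₂) = 0.514620
price = S·e^{−qT}·N(d₁) − K·e^{−rT}·N(d₂) = 112.960689 − 84.654975 = 28.305714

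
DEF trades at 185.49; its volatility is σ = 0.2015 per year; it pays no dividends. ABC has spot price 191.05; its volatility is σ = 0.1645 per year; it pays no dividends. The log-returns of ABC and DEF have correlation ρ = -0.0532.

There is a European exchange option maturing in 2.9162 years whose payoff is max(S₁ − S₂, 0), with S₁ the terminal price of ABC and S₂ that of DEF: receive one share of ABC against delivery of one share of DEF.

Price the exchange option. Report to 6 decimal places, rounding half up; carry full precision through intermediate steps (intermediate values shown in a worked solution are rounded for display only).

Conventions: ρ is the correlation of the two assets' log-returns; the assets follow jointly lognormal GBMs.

σ_eff = √(σ₁² + σ₂² − 2ρσ₁σ₂) = √(0.1645² + 0.2015² − 2·-0.0532·0.1645·0.2015) = 0.266813
d₁ = (ln(S₁/S₂) + (q₂ − q₁ + σ_eff²/2)T) / (σ_eff√T) = (ln(191.05/185.49) + (0.0 − 0.0 + 0.035595)·2.9162) / 0.455634 = 0.292637
d₂ = d₁ − σ_eff√T = 0.292637 − 0.455634 = -0.162997
N(d₁) = 0.615100,  N(d₂) = 0.435260
V = S₁·e^{−q₁T}·N(d₁) − S₂·e^{−q₂T}·N(d₂) = 117.514890 − 80.736456 = 36.778434
Key observation: r never enters — measured in units of DEF, the claim is a call on S₁/S₂ struck at 1, so only the dividend yields and σ_eff matter.

exchange price = 36.778434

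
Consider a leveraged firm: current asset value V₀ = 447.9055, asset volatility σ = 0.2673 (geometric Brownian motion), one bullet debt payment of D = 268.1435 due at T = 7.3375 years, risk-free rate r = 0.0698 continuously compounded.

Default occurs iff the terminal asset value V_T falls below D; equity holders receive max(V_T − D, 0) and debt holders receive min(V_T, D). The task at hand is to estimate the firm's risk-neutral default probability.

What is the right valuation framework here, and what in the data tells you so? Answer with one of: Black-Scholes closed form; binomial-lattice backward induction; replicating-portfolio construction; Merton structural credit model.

Key observation: with the firm-asset dynamics (V₀ = 447.9055) and a single zero-coupon liability of face 268.1435 given, debt value, spread, and default probability all derive from the option view of the balance sheet.

framework: Merton structural credit model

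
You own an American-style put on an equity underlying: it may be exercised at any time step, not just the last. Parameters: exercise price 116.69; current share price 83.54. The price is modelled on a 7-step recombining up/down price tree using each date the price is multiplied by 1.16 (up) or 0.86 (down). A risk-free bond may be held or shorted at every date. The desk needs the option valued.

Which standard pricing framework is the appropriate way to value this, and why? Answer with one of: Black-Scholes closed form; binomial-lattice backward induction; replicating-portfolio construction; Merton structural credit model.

Key observation: the defining feature is the embedded early-exercise option across 7 discrete dates on the spot-83.54 tree; pricing the strike-116.69 put means working backward with an exercise test at every node.

framework: binomial-lattice backward induction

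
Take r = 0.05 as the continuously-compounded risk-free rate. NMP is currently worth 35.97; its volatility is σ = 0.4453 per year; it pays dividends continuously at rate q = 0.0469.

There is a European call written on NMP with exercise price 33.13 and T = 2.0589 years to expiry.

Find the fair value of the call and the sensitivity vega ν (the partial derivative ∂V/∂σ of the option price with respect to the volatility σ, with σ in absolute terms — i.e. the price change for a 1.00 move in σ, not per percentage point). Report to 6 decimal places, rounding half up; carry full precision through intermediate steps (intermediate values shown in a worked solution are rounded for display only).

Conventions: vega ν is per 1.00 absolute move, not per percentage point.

price = 9.296083
ν = 16.832355

σ√T = 0.4453·√2.0589 = 0.638955
d₁ = (ln(S/K) + (r−q+σ²/2)T) / (σ√T) = (ln(35.97/33.13) + (0.05−0.0469+0.4453²/2)·2.0589) / 0.638955 = (0.082246 + 0.210514) / 0.638955 = 0.458186
d₂ = d₁ − σ√T = 0.458186 − 0.638955 = -0.180769
e^{−rT} = 0.902177
e^{−qT} = 0.907953
N(d₁) = 0.676591,  N(d₂) = 0.428275
Call price V = S·e^{−qT}·N(d₁) − K·e^{−rT}·N(d₂) = 22.096828 − 12.800744 = 9.296083
φ(d₁) = (1/√(2π))·e^{−d₁²/2} = 0.359189
ν = S·e^{−qT}·φ(d₁)·√T = 16.832355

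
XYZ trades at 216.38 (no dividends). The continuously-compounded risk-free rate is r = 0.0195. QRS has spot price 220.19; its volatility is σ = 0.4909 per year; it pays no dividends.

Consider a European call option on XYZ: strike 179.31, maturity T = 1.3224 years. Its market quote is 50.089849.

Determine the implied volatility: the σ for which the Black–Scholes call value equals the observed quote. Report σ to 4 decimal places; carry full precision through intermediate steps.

sigma = 0.2659

At σ = 0.2659 the Black–Scholes value reproduces the quote:
σ√T = 0.2659·√1.3224 = 0.305773
d₁ = (ln(S/K) + (r+σ²/2)T) / (σ√T) = (ln(216.38/179.31) + (0.0195+0.2659²/2)·1.3224) / 0.305773 = (0.187920 + 0.072535) / 0.305773 = 0.851792
d₂ = d₁ − σ√T = 0.851792 − 0.305773 = 0.546019
e^{−rT} = 0.974543
N(d₁) = 0.802835,  N(d₂) = 0.707474
V = S·N(d₁) − K·e^{−rT}·N(d₂) = 173.717506 − 123.627656 = 50.089849 (the quoted price), and the Black–Scholes price is strictly increasing in σ, so σ is unique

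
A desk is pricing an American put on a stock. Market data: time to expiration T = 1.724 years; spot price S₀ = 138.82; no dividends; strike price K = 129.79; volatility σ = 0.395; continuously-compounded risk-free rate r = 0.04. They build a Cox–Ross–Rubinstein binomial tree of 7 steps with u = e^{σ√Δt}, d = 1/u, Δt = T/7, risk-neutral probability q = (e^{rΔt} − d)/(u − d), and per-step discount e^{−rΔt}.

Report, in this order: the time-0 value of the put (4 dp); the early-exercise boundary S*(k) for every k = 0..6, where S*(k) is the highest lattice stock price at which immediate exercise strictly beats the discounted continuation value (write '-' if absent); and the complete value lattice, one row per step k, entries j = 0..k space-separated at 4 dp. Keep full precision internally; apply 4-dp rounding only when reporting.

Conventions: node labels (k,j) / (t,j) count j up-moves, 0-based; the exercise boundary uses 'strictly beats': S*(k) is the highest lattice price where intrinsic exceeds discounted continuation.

price = 20.2151
boundary = - - - 77.0994 63.3749 77.0994 93.7961
tree:
20.2151
28.7519 11.2467
39.6427 17.3721 4.7440
52.6906 26.1171 8.1157 1.1345
66.4151 37.9382 13.6594 2.1875 0.0000
77.6964 52.6906 22.5025 4.2179 0.0000 0.0000
86.9696 66.4151 35.9939 8.1328 0.0000 0.0000 0.0000
94.5921 77.6964 52.6906 15.6814 0.0000 0.0000 0.0000 0.0000

params: Δt=0.24629 u=1.21656 d=0.82199 q=0.47624 e^(-rΔt)=0.99020
t_7 payoffs: 94.5921 77.6964 52.6906 15.6814 0.0000 0.0000 0.0000 0.0000
t_6: node(6,0) S=42.8204 payoff=86.9696 vs cont=85.6973 → 86.9696 [stop]  node(6,1) S=63.3749 payoff=66.4151 vs cont=65.1427 → 66.4151 [stop]  node(6,2) S=93.7961 payoff=35.9939 vs cont=34.7215 → 35.9939 [stop]  node(6,3) S=138.8200 payoff=0.0000 vs cont=8.1328 → 8.1328 [wait]  node(6,4) S=205.4562 payoff=0.0000 vs cont=0.0000 → 0.0000 [wait]  node(6,5) S=304.0790 payoff=0.0000 vs cont=0.0000 → 0.0000 [wait]  node(6,6) S=450.0426 payoff=0.0000 vs cont=0.0000 → 0.0000 [wait]  ⇒ S*(6)=93.7961
t_5: node(5,0) S=52.0936 payoff=77.6964 vs cont=76.4241 → 77.6964 [stop]  node(5,1) S=77.0994 payoff=52.6906 vs cont=51.4182 → 52.6906 [stop]  node(5,2) S=114.1086 payoff=15.6814 vs cont=22.5025 → 22.5025 [wait]  node(5,3) S=168.8829 payoff=0.0000 vs cont=4.2179 → 4.2179 [wait]  node(5,4) S=249.9498 payoff=0.0000 vs cont=0.0000 → 0.0000 [wait]  node(5,5) S=369.9304 payoff=0.0000 vs cont=0.0000 → 0.0000 [wait]  ⇒ S*(5)=77.0994
t_4: node(4,0) S=63.3749 payoff=66.4151 vs cont=65.1427 → 66.4151 [stop]  node(4,1) S=93.7961 payoff=35.9939 vs cont=37.9382 → 37.9382 [wait]  node(4,2) S=138.8200 payoff=0.0000 vs cont=13.6594 → 13.6594 [wait]  node(4,3) S=205.4562 payoff=0.0000 vs cont=2.1875 → 2.1875 [wait]  node(4,4) S=304.0790 payoff=0.0000 vs cont=0.0000 → 0.0000 [wait]  ⇒ S*(4)=63.3749
t_3: node(3,0) S=77.0994 payoff=52.6906 vs cont=52.3351 → 52.6906 [stop]  node(3,1) S=114.1086 payoff=15.6814 vs cont=26.1171 → 26.1171 [wait]  node(3,2) S=168.8829 payoff=0.0000 vs cont=8.1157 → 8.1157 [wait]  node(3,3) S=249.9498 payoff=0.0000 vs cont=1.1345 → 1.1345 [wait]  ⇒ S*(3)=77.0994
t_2: node(2,0) S=93.7961 payoff=35.9939 vs cont=39.6427 → 39.6427 [wait]  node(2,1) S=138.8200 payoff=0.0000 vs cont=17.3721 → 17.3721 [wait]  node(2,2) S=205.4562 payoff=0.0000 vs cont=4.7440 → 4.7440 [wait]  ⇒ S*(2)=-
t_1: node(1,0) S=114.1086 payoff=15.6814 vs cont=28.7519 → 28.7519 [wait]  node(1,1) S=168.8829 payoff=0.0000 vs cont=11.2467 → 11.2467 [wait]  ⇒ S*(1)=-
t_0: node(0,0) S=138.8200 payoff=0.0000 vs cont=20.2151 → 20.2151 [wait]  ⇒ S*(0)=-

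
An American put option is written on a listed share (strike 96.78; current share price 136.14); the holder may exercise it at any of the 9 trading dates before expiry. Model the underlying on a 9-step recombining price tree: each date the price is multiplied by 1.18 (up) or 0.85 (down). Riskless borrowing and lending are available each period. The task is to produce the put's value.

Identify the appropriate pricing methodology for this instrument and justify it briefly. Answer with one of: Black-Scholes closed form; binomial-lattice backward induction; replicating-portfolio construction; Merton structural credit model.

Key observation: early exercise of the strike-96.78 put must be checked at each of the 9 dates (spot 136.14), which forces a node-by-node comparison of intrinsic and continuation value backward from expiry.

framework: binomial-lattice backward induction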